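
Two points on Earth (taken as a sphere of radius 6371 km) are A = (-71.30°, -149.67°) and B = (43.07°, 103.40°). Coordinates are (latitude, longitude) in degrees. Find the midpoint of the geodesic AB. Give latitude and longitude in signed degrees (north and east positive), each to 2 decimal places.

-20.50°, 129.11°

The central angle between A and B is δ = 2.3675 rad.
With f = 0.5, the slerp weights are sin((1−f)δ)/sin δ = 1.3246 and sin(fδ)/sin δ = 1.3246.
Weighted sum of the unit vectors: (1.3246)·(-0.2767,-0.1619,-0.9472) + (1.3246)·(-0.1693,0.7106,0.6829) = (-0.5908, 0.7269, -0.3501).
Converting back: φ = atan2(z, √(x²+y²)) = -20.50°, λ = atan2(y, x) = 129.11°.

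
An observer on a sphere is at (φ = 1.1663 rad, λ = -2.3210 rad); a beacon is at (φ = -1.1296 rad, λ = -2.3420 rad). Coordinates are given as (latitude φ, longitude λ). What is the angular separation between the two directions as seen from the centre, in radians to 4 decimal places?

In radians: φ₁ = 1.1663, φ₂ = -1.1296, Δλ = -1.203° = -0.0210 rad.
cos c = sin φ₁ sin φ₂ + cos φ₁ cos φ₂ cos Δλ = (0.9193)(-0.9042) + (0.3936)(0.4270)(0.9998) = -0.66325,
so c = arccos(-0.66325) = 2.29595 rad.
So the angular separation is 2.2959 rad.

2.2959 rad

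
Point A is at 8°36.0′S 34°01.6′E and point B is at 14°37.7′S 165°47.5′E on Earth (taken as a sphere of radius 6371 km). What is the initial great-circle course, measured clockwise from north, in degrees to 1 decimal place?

Δλ = 131.765° = 2.2997 rad.
y = sin Δλ · cos φ₂ = (0.7459)(0.9676) = 0.7217
x = cos φ₁ sin φ₂ − sin φ₁ cos φ₂ cos Δλ = (0.9888)(-0.2525) − (-0.1495)(0.9676)(-0.6661) = -0.3461
θ = atan2(y, x) = 115.62°, so the bearing is 115.6°.

115.6°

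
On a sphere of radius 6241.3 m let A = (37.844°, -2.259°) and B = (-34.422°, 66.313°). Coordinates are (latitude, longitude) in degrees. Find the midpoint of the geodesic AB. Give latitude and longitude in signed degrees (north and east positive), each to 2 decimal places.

2.07°, 32.88°

The central angle between A and B is δ = 1.6798 rad.
With f = 0.5, the slerp weights are sin((1−f)δ)/sin δ = 0.7490 and sin(fδ)/sin δ = 0.7490.
Weighted sum of the unit vectors: (0.7490)·(0.7891,-0.0311,0.6135) + (0.7490)·(0.3314,0.7554,-0.5653) = (0.8393, 0.5425, 0.0361).
Converting back: φ = atan2(z, √(x²+y²)) = 2.07°, λ = atan2(y, x) = 32.88°.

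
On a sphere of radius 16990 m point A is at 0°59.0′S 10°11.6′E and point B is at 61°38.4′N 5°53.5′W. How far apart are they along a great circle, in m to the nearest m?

18924 m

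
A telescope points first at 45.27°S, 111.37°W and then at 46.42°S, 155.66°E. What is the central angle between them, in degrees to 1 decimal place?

With latitudes φ₁ = -45.270°, φ₂ = -46.420° and longitude difference Δλ = -92.970°:
Haversine: a = sin²(Δφ/2) + cos φ₁ cos φ₂ sin²(Δλ/2) = 0.0001 + (0.7038)(0.6894)(0.5259) = 0.25525.
Central angle c = 2·arcsin(√a) = 1.05927 rad.
So the angular separation is 60.7°.

60.7°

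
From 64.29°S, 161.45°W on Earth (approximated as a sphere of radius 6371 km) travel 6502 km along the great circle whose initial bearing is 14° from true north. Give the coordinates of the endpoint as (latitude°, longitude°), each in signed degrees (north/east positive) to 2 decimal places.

-6.45°, -149.47°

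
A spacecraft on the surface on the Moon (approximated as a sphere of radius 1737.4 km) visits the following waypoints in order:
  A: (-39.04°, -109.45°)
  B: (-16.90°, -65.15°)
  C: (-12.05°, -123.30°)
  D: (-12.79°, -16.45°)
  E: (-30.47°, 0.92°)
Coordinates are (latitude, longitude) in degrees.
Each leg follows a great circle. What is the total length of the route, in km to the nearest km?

6910 km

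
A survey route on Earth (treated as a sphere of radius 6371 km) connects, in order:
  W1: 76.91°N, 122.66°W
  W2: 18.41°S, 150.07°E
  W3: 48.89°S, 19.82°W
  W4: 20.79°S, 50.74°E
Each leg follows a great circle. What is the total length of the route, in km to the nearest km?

31272 km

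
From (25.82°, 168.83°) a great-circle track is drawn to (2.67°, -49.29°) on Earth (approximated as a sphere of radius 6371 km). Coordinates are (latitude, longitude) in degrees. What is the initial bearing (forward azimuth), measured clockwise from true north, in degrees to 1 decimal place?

58.1°

With φ₁ = 0.4506, φ₂ = 0.0466, Δλ = 2.4763 rad, the forward-azimuth formula gives
θ = atan2( sin Δλ cos φ₂ , cos φ₁ sin φ₂ − sin φ₁ cos φ₂ cos Δλ ) = atan2(0.6166, 0.3842) = 58.07°.
So the initial bearing is 58.1°.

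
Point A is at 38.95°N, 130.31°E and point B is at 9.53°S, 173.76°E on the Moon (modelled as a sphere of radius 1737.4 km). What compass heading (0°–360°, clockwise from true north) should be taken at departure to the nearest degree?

With φ₁ = 0.6798, φ₂ = -0.1663, Δλ = 0.7583 rad, the forward-azimuth formula gives
θ = atan2( sin Δλ cos φ₂ , cos φ₁ sin φ₂ − sin φ₁ cos φ₂ cos Δλ ) = atan2(0.6782, -0.5788) = 130.48°.
So the initial bearing is 130°.

130°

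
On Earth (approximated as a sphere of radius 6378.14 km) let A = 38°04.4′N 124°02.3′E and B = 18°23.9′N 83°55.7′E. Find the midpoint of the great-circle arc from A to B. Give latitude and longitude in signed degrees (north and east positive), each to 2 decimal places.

29.74°, 102.04°

Central angle δ = 0.6983 rad. Interpolating on the sphere with fraction f = 0.5:
P = [sin((1−f)δ)·A + sin(fδ)·B] / sin δ = 0.5321·A + 0.5321·B in Cartesian coordinates,
giving P = (-0.1811, 0.8492, 0.4961), i.e. latitude 29.74°, longitude 102.04°.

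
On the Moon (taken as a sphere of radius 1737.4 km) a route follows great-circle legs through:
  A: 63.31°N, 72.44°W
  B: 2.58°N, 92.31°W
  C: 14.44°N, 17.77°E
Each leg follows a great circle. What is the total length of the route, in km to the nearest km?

Leg A→B: central angle 1.0903 rad, distance 1894.3 km.
Leg B→C: central angle 1.8975 rad, distance 3296.7 km.
Total: 1894.3 + 3296.7 ≈ 5191 km.

5191 km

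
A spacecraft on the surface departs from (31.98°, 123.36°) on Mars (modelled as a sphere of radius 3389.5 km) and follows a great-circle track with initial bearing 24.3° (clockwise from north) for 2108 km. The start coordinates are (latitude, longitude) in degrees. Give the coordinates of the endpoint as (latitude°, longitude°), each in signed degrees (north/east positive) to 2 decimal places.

61.75°, 153.79°

Angular distance δ = d/R = 2108/3389.5 = 0.62192 rad; initial bearing θ = 0.4241 rad.
sin φ₂ = sin φ₁ cos δ + cos φ₁ sin δ cos θ = (0.5296)(0.8128) + (0.8482)(0.5826)(0.9114) = 0.8809, so φ₂ = 61.75°.
Δλ = atan2(sin θ sin δ cos φ₁, cos δ − sin φ₁ sin φ₂) = atan2(0.2034, 0.3462) = 30.427°.
λ₂ = 123.360° + 30.427° = 153.79°.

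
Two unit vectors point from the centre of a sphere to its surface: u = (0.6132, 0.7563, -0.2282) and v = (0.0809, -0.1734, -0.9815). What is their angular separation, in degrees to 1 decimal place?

81.8°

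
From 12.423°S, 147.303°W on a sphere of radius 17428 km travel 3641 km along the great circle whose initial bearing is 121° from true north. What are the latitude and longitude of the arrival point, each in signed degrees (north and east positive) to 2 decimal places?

Angular distance δ = d/R = 3641/17428 = 0.20892 rad; initial bearing θ = 2.1118 rad.
sin φ₂ = sin φ₁ cos δ + cos φ₁ sin δ cos θ = (-0.2151)(0.9783) + (0.9766)(0.2074)(-0.5150) = -0.3148, so φ₂ = -18.35°.
Δλ = atan2(sin θ sin δ cos φ₁, cos δ − sin φ₁ sin φ₂) = atan2(0.1736, 0.9105) = 10.795°.
λ₂ = -147.303° + 10.795° = -136.51°.

-18.35°, -136.51°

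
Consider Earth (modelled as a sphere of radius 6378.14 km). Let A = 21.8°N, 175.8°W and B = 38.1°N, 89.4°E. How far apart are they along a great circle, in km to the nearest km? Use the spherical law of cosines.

8942 km

Let φ₁ = 0.3805 rad, φ₂ = 0.6650 rad, and Δλ = -1.6546 rad.
cos c = sin φ₁ sin φ₂ + cos φ₁ cos φ₂ cos Δλ = (0.3714)(0.6170) + (0.9285)(0.7869)(-0.0837) = 0.16801,
so c = arccos(0.16801) = 1.40199 rad.
Distance = R·c = 6378.14 × 1.4020 ≈ 8942 km.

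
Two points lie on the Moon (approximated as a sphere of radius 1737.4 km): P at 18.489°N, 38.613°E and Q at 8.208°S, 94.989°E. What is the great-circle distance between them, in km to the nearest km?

In radians: φ₁ = 0.3227, φ₂ = -0.1433, Δλ = 56.376° = 0.9839 rad.
Haversine: a = sin²(Δφ/2) + cos φ₁ cos φ₂ sin²(Δλ/2) = 0.0533 + (0.9484)(0.9898)(0.2231) = 0.26275.
Central angle c = 2·arcsin(√a) = 1.07640 rad.
Distance = R·c = 1737.4 × 1.0764 ≈ 1870 km.

1870 km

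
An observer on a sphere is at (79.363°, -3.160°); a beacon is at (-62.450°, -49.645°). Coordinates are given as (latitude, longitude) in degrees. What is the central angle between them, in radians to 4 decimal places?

2.5194 rad

In radians: φ₁ = 1.3851, φ₂ = -1.0900, Δλ = -46.485° = -0.8113 rad.
Haversine: a = sin²(Δφ/2) + cos φ₁ cos φ₂ sin²(Δλ/2) = 0.8930 + (0.1846)(0.4625)(0.1557) = 0.90629.
Central angle c = 2·arcsin(√a) = 2.51937 rad.
So the angular separation is 2.5194 rad.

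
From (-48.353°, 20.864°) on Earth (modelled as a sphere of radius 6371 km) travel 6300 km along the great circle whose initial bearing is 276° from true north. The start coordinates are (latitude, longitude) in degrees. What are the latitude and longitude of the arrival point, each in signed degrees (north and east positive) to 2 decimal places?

-20.65°, -41.74°

Angular distance δ = d/R = 6300/6371 = 0.98886 rad; initial bearing θ = 4.8171 rad.
sin φ₂ = sin φ₁ cos δ + cos φ₁ sin δ cos θ = (-0.7473)(0.5496) + (0.6645)(0.8354)(0.1045) = -0.3527, so φ₂ = -20.65°.
Δλ = atan2(sin θ sin δ cos φ₁, cos δ − sin φ₁ sin φ₂) = atan2(-0.5521, 0.2861) = -62.608°.
λ₂ = 20.864° − 62.608° = -41.74°.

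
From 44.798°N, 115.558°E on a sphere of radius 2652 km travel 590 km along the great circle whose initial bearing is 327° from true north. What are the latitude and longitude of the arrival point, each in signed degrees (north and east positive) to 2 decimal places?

Angular distance δ = d/R = 590/2652 = 0.22247 rad; initial bearing θ = 5.7072 rad.
sin φ₂ = sin φ₁ cos δ + cos φ₁ sin δ cos θ = (0.7046)(0.9754) + (0.7096)(0.2206)(0.8387) = 0.8186, so φ₂ = 54.94°.
Δλ = atan2(sin θ sin δ cos φ₁, cos δ − sin φ₁ sin φ₂) = atan2(-0.0853, 0.3986) = -12.075°.
λ₂ = 115.558° − 12.075° = 103.48°.

54.94°, 103.48°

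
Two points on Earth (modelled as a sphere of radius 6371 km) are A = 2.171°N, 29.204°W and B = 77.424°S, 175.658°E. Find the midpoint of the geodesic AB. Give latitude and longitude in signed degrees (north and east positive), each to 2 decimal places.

Central angle δ = 1.8074 rad. Interpolating on the sphere with fraction f = 0.5:
P = [sin((1−f)δ)·A + sin(fδ)·B] / sin δ = 0.8081·A + 0.8081·B in Cartesian coordinates,
giving P = (0.5294, -0.3807, -0.7581), i.e. latitude -49.30°, longitude -35.72°.

-49.30°, -35.72°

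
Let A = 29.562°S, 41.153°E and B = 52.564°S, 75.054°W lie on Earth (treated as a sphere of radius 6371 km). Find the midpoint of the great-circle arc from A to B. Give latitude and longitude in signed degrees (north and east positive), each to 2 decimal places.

-57.76°, -1.05°

The central angle between A and B is δ = 1.4119 rad.
With f = 0.5, the slerp weights are sin((1−f)δ)/sin δ = 0.6570 and sin(fδ)/sin δ = 0.6570.
Weighted sum of the unit vectors: (0.6570)·(0.6549,0.5724,-0.4934) + (0.6570)·(0.1568,-0.5873,-0.7940) = (0.5333, -0.0098, -0.8459).
Converting back: φ = atan2(z, √(x²+y²)) = -57.76°, λ = atan2(y, x) = -1.05°.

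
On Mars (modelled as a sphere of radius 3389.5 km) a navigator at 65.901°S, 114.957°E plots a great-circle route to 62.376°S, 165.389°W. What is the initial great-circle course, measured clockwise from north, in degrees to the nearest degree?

122°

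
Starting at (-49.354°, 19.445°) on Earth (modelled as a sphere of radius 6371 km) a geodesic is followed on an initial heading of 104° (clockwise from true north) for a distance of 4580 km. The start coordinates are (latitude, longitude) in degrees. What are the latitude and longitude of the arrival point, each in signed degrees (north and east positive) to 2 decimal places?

Angular distance δ = d/R = 4580/6371 = 0.71888 rad; initial bearing θ = 1.8151 rad.
sin φ₂ = sin φ₁ cos δ + cos φ₁ sin δ cos θ = (-0.7587)(0.7525) + (0.6514)(0.6585)(-0.2419) = -0.6748, so φ₂ = -42.44°.
Δλ = atan2(sin θ sin δ cos φ₁, cos δ − sin φ₁ sin φ₂) = atan2(0.4162, 0.2406) = 59.973°.
λ₂ = 19.445° + 59.973° = 79.42°.

-42.44°, 79.42°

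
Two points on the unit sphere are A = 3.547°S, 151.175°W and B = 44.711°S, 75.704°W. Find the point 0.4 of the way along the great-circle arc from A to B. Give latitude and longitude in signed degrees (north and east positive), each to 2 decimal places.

-24.59°, -127.71°

The central angle between A and B is δ = 1.3475 rad.
With f = 0.4, the slerp weights are sin((1−f)δ)/sin δ = 0.7417 and sin(fδ)/sin δ = 0.5263.
Weighted sum of the unit vectors: (0.7417)·(-0.8744,-0.4812,-0.0619) + (0.5263)·(0.1755,-0.6887,-0.7035) = (-0.5562, -0.7194, -0.4162).
Converting back: φ = atan2(z, √(x²+y²)) = -24.59°, λ = atan2(y, x) = -127.71°.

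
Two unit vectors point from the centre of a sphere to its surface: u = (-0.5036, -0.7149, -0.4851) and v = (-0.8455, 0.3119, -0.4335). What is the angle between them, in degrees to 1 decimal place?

65.6°

u·v = 0.4131; |u| = 1.0000, |v| = 1.0000.
cos θ = (u·v)/(|u||v|) = 0.4131, so θ = 65.6°.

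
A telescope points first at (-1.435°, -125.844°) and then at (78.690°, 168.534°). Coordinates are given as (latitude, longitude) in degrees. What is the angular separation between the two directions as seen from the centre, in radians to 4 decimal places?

With latitudes φ₁ = -1.435°, φ₂ = 78.690° and longitude difference Δλ = -65.622°:
Haversine: a = sin²(Δφ/2) + cos φ₁ cos φ₂ sin²(Δλ/2) = 0.4143 + (0.9997)(0.1961)(0.2936) = 0.47182.
Central angle c = 2·arcsin(√a) = 1.51440 rad.
So the angular separation is 1.5144 rad.

1.5144 rad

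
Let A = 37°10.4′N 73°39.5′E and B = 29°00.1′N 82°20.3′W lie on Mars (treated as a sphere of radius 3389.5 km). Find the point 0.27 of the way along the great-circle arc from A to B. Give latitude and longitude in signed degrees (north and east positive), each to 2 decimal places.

62.92°, 49.29°

Central angle δ = 1.9216 rad. Interpolating on the sphere with fraction f = 0.27:
P = [sin((1−f)δ)·A + sin(fδ)·B] / sin δ = 1.0499·A + 0.5280·B in Cartesian coordinates,
giving P = (0.2969, 0.3451, 0.8904), i.e. latitude 62.92°, longitude 49.29°.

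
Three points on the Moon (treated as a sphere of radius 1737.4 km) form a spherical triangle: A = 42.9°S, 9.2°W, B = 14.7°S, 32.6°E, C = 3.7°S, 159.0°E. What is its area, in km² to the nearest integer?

Side lengths (central angles): a = 2.1609, b = 2.3072, c = 0.7941 rad; semiperimeter s = 2.6311.
By l'Huilier's theorem, tan(E/4) = √[tan(s/2) tan((s−a)/2) tan((s−b)/2) tan((s−c)/2)], giving spherical excess E = 1.6683 rad.
Area = E·R² = 1.6683 × (1737.4)² ≈ 5035892 km².

5035892 km²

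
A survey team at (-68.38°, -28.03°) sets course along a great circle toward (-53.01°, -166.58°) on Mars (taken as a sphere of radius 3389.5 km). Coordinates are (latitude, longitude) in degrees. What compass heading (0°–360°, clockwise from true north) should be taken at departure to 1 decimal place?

209.2°

With φ₁ = -1.1935, φ₂ = -0.9252, Δλ = -2.4182 rad, the forward-azimuth formula gives
θ = atan2( sin Δλ cos φ₂ , cos φ₁ sin φ₂ − sin φ₁ cos φ₂ cos Δλ ) = atan2(-0.3983, -0.7135) = -150.83°.
Adding 360° brings this into [0°, 360°): 209.2°.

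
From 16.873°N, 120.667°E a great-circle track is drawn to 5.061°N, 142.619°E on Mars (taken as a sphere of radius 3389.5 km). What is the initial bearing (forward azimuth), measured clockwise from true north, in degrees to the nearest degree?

116°

Δλ = 21.952° = 0.3831 rad.
y = sin Δλ · cos φ₂ = (0.3738)(0.9961) = 0.3724
x = cos φ₁ sin φ₂ − sin φ₁ cos φ₂ cos Δλ = (0.9570)(0.0882) − (0.2903)(0.9961)(0.9275) = -0.1837
θ = atan2(y, x) = 116.26°, so the bearing is 116°.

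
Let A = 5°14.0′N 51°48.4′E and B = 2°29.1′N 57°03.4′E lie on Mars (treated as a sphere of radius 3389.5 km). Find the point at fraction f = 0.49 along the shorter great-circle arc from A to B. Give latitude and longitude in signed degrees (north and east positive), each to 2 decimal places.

The central angle between A and B is δ = 0.1032 rad.
With f = 0.49, the slerp weights are sin((1−f)δ)/sin δ = 0.5107 and sin(fδ)/sin δ = 0.4907.
Weighted sum of the unit vectors: (0.5107)·(0.6157,0.7827,0.0912) + (0.4907)·(0.5433,0.8384,0.0434) = (0.5810, 0.8111, 0.0679).
Converting back: φ = atan2(z, √(x²+y²)) = 3.89°, λ = atan2(y, x) = 54.38°.

3.89°, 54.38°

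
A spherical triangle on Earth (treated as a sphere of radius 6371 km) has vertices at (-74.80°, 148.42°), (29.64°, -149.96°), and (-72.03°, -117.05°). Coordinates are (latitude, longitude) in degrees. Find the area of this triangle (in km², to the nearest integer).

Side lengths (central angles): a = 1.8186, b = 0.4238, c = 1.9487 rad; semiperimeter s = 2.0955.
By l'Huilier's theorem, tan(E/4) = √[tan(s/2) tan((s−a)/2) tan((s−b)/2) tan((s−c)/2)], giving spherical excess E = 0.5573 rad.
Area = E·R² = 0.5573 × (6371)² ≈ 22622554 km².

22622554 km²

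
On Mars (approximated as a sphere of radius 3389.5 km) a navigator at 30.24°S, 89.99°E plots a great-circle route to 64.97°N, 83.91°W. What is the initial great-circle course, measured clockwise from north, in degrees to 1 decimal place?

Δλ = -173.900° = -3.0351 rad.
y = sin Δλ · cos φ₂ = (-0.1063)(0.4231) = -0.0450
x = cos φ₁ sin φ₂ − sin φ₁ cos φ₂ cos Δλ = (0.8639)(0.9061) − (-0.5036)(0.4231)(-0.9943) = 0.5709
θ = atan2(y, x) = -4.50°; adding 360° gives 355.5°.

355.5°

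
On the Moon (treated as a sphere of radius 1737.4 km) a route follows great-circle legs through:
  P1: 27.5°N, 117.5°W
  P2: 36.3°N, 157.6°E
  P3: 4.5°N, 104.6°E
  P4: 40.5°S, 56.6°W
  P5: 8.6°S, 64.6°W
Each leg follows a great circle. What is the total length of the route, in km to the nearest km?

9134 km

Leg P1→P2: central angle 1.2272 rad, distance 2132.1 km.
Leg P2→P3: central angle 1.0122 rad, distance 1758.6 km.
Leg P3→P4: central angle 2.4474 rad, distance 4252.1 km.
Leg P4→P5: central angle 0.5705 rad, distance 991.1 km.
Total: 2132.1 + 1758.6 + 4252.1 + 991.1 ≈ 9134 km.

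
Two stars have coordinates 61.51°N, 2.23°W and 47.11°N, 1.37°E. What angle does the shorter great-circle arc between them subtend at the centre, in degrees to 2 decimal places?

14.55°

Let φ₁ = 1.0736 rad, φ₂ = 0.8222 rad, and Δλ = 0.0628 rad.
cos c = sin φ₁ sin φ₂ + cos φ₁ cos φ₂ cos Δλ = (0.8789)(0.7327) + (0.4770)(0.6806)(0.9980) = 0.96794,
so c = arccos(0.96794) = 0.25389 rad.
So the angular separation is 14.55°.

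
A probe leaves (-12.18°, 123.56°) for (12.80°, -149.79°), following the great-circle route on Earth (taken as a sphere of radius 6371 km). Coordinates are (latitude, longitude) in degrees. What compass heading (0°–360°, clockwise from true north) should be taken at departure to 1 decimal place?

76.8°

With φ₁ = -0.2126, φ₂ = 0.2234, Δλ = 1.5123 rad, the forward-azimuth formula gives
θ = atan2( sin Δλ cos φ₂ , cos φ₁ sin φ₂ − sin φ₁ cos φ₂ cos Δλ ) = atan2(0.9735, 0.2286) = 76.79°.
So the initial bearing is 76.8°.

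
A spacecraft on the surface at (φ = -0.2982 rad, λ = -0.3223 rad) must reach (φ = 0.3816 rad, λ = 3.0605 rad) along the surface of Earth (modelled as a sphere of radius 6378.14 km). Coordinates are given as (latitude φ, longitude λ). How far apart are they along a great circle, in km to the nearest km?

Let φ₁ = -0.2982 rad, φ₂ = 0.3816 rad, and Δλ = -2.9004 rad.
cos c = sin φ₁ sin φ₂ + cos φ₁ cos φ₂ cos Δλ = (-0.2938)(0.3724) + (0.9559)(0.9281)(-0.9711) = -0.97084,
so c = arccos(-0.97084) = 2.89952 rad.
Distance = R·c = 6378.14 × 2.8995 ≈ 18494 km.

18494 km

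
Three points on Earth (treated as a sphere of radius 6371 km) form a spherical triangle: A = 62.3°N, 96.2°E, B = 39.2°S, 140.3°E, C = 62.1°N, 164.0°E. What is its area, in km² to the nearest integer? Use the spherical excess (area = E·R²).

27862550 km²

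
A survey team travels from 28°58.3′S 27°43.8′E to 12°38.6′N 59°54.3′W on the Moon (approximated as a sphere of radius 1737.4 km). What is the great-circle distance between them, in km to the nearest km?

2852 km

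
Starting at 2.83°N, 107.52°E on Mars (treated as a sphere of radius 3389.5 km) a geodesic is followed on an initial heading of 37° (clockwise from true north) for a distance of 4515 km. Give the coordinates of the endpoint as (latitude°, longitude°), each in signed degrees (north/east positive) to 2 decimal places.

Angular distance δ = d/R = 4515/3389.5 = 1.33205 rad; initial bearing θ = 0.6458 rad.
sin φ₂ = sin φ₁ cos δ + cos φ₁ sin δ cos θ = (0.0494)(0.2365) + (0.9988)(0.9716)(0.7986) = 0.7867, so φ₂ = 51.88°.
Δλ = atan2(sin θ sin δ cos φ₁, cos δ − sin φ₁ sin φ₂) = atan2(0.5840, 0.1976) = 71.304°.
λ₂ = 107.520° + 71.304° = 178.82°.

51.88°, 178.82°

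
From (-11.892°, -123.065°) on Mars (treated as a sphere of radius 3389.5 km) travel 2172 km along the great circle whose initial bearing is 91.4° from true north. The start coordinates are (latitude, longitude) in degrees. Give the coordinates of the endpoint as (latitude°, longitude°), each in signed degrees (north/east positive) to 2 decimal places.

Angular distance δ = d/R = 2172/3389.5 = 0.64080 rad; initial bearing θ = 1.5952 rad.
sin φ₂ = sin φ₁ cos δ + cos φ₁ sin δ cos θ = (-0.2061)(0.8016) + (0.9785)(0.5978)(-0.0244) = -0.1795, so φ₂ = -10.34°.
Δλ = atan2(sin θ sin δ cos φ₁, cos δ − sin φ₁ sin φ₂) = atan2(0.5848, 0.7646) = 37.411°.
λ₂ = -123.065° + 37.411° = -85.65°.

-10.34°, -85.65°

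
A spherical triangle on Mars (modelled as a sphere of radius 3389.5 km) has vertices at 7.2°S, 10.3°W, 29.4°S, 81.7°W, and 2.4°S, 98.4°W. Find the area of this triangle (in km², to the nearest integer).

4284988 km²

Side lengths (central angles): a = 0.5466, b = 1.5327, c = 1.2268 rad; semiperimeter s = 1.6531.
By l'Huilier's theorem, tan(E/4) = √[tan(s/2) tan((s−a)/2) tan((s−b)/2) tan((s−c)/2)], giving spherical excess E = 0.3730 rad.
Area = E·R² = 0.3730 × (3389.5)² ≈ 4284988 km².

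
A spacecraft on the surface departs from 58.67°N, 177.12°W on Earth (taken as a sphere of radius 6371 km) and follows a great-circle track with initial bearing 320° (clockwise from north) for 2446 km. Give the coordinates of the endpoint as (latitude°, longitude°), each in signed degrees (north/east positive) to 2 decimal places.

70.25°, 137.43°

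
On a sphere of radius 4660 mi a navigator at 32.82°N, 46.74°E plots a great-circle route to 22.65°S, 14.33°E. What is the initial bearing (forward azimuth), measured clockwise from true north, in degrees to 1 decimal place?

213.5°

Δλ = -32.410° = -0.5657 rad.
y = sin Δλ · cos φ₂ = (-0.5360)(0.9229) = -0.4946
x = cos φ₁ sin φ₂ − sin φ₁ cos φ₂ cos Δλ = (0.8404)(-0.3851) − (0.5420)(0.9229)(0.8442) = -0.7459
θ = atan2(y, x) = -146.45°; adding 360° gives 213.5°.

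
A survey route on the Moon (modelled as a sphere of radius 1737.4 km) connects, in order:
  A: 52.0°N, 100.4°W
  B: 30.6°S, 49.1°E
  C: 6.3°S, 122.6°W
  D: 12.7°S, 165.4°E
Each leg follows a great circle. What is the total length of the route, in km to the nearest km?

10990 km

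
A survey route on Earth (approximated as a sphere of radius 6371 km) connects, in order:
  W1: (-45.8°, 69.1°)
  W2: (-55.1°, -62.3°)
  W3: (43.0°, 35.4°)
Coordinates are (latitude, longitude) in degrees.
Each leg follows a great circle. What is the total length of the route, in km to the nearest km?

22135 km

Leg W1→W2: central angle 1.2406 rad, distance 7904.1 km.
Leg W2→W3: central angle 2.2337 rad, distance 14230.9 km.
Total: 7904.1 + 14230.9 ≈ 22135 km.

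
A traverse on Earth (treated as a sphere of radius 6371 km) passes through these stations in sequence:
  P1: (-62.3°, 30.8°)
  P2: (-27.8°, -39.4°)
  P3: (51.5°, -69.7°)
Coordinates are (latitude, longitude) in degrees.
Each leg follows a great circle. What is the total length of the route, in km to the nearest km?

Leg P1→P2: central angle 0.9858 rad, distance 6280.3 km.
Leg P2→P3: central angle 1.4601 rad, distance 9302.5 km.
Total: 6280.3 + 9302.5 ≈ 15583 km.

15583 km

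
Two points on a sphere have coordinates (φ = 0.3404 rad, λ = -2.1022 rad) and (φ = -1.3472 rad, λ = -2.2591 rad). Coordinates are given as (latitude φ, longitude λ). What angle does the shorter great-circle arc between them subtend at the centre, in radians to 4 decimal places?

1.6902 rad

In radians: φ₁ = 0.3404, φ₂ = -1.3472, Δλ = -8.990° = -0.1569 rad.
cos c = sin φ₁ sin φ₂ + cos φ₁ cos φ₂ cos Δλ = (0.3339)(-0.9751) + (0.9426)(0.2217)(0.9877) = -0.11911,
so c = arccos(-0.11911) = 1.69019 rad.
So the angular separation is 1.6902 rad.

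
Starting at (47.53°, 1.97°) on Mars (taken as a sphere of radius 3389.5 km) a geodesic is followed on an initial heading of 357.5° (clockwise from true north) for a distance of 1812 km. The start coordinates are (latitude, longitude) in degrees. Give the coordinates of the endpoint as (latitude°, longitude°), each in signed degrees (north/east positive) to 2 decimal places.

Angular distance δ = d/R = 1812/3389.5 = 0.53459 rad; initial bearing θ = 6.2396 rad.
sin φ₂ = sin φ₁ cos δ + cos φ₁ sin δ cos θ = (0.7376)(0.8605) + (0.6752)(0.5095)(0.9990) = 0.9784, so φ₂ = 78.07°.
Δλ = atan2(sin θ sin δ cos φ₁, cos δ − sin φ₁ sin φ₂) = atan2(-0.0150, 0.1388) = -6.171°.
λ₂ = 1.970° − 6.171° = -4.20°.

78.07°, -4.20°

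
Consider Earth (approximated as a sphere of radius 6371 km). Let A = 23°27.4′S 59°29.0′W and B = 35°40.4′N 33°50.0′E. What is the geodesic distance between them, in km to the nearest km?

In radians: φ₁ = -0.4094, φ₂ = 0.6226, Δλ = 93.317° = 1.6287 rad.
cos c = sin φ₁ sin φ₂ + cos φ₁ cos φ₂ cos Δλ = (-0.3981)(0.5832) + (0.9174)(0.8124)(-0.0579) = -0.27525,
so c = arccos(-0.27525) = 1.84964 rad.
Distance = R·c = 6371 × 1.8496 ≈ 11784 km.

11784 km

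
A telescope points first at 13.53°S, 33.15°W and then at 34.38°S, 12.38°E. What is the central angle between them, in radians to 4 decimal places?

0.8035 rad

Let φ₁ = -0.2361 rad, φ₂ = -0.6000 rad, and Δλ = 0.7946 rad.
Haversine: a = sin²(Δφ/2) + cos φ₁ cos φ₂ sin²(Δλ/2) = 0.0327 + (0.9722)(0.8253)(0.1497) = 0.15289.
Central angle c = 2·arcsin(√a) = 0.80346 rad.
So the angular separation is 0.8035 rad.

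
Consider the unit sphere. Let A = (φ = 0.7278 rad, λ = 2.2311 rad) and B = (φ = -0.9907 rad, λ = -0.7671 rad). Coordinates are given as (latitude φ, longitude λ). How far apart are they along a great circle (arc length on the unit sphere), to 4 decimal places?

2.8630

Let φ₁ = 0.7278 rad, φ₂ = -0.9907 rad, and Δλ = -2.9982 rad.
cos c = sin φ₁ sin φ₂ + cos φ₁ cos φ₂ cos Δλ = (0.6652)(-0.8364) + (0.7466)(0.5481)(-0.9897) = -0.96144,
so c = arccos(-0.96144) = 2.86299 rad.
On the unit sphere the arc length equals the central angle: 2.8630.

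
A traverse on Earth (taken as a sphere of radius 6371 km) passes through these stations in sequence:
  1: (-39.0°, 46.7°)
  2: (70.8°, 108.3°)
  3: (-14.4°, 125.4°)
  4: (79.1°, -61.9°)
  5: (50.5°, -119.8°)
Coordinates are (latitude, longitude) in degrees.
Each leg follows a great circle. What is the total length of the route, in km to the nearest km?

39383 km

Leg 1→2: central angle 2.0632 rad, distance 13144.7 km.
Leg 2→3: central angle 1.5011 rad, distance 9563.8 km.
Leg 3→4: central angle 2.0107 rad, distance 12810.3 km.
Leg 4→5: central angle 0.6065 rad, distance 3864.3 km.
Total: 13144.7 + 9563.8 + 12810.3 + 3864.3 ≈ 39383 km.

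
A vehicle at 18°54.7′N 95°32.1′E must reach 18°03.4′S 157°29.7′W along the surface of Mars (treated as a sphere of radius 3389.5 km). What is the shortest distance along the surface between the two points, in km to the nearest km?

6583 km

Let φ₁ = 0.3301 rad, φ₂ = -0.3151 rad, and Δλ = 1.8670 rad.
cos c = sin φ₁ sin φ₂ + cos φ₁ cos φ₂ cos Δλ = (0.3241)(-0.3100) + (0.9460)(0.9508)(-0.2919) = -0.36298,
so c = arccos(-0.36298) = 1.94226 rad.
Distance = R·c = 3389.5 × 1.9423 ≈ 6583 km.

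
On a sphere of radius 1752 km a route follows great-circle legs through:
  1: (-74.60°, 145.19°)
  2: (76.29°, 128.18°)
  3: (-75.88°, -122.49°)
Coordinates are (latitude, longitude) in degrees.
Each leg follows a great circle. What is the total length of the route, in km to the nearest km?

Leg 1→2: central angle 2.6392 rad, distance 4623.9 km.
Leg 2→3: central angle 2.8625 rad, distance 5015.0 km.
Total: 4623.9 + 5015.0 ≈ 9639 km.

9639 km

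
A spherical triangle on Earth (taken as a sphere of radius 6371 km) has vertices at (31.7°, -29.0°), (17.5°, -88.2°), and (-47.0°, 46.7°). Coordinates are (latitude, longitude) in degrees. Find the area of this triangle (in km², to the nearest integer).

59120079 km²

Side lengths (central angles): a = 2.3173, b = 1.8142, c = 0.9600 rad; semiperimeter s = 2.5457.
By l'Huilier's theorem, tan(E/4) = √[tan(s/2) tan((s−a)/2) tan((s−b)/2) tan((s−c)/2)], giving spherical excess E = 1.4565 rad.
Area = E·R² = 1.4565 × (6371)² ≈ 59120079 km².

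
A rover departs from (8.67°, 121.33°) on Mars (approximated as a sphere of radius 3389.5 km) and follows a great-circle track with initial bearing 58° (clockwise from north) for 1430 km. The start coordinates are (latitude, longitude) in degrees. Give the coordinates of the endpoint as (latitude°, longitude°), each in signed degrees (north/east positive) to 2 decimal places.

Angular distance δ = d/R = 1430/3389.5 = 0.42189 rad; initial bearing θ = 1.0123 rad.
sin φ₂ = sin φ₁ cos δ + cos φ₁ sin δ cos θ = (0.1507)(0.9123) + (0.9886)(0.4095)(0.5299) = 0.3520, so φ₂ = 20.61°.
Δλ = atan2(sin θ sin δ cos φ₁, cos δ − sin φ₁ sin φ₂) = atan2(0.3433, 0.8592) = 21.778°.
λ₂ = 121.330° + 21.778° = 143.11°.

20.61°, 143.11°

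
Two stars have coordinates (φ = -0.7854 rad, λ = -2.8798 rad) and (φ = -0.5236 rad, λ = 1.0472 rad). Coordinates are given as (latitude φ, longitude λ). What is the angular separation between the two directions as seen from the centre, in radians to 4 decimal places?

1.6503 rad

In radians: φ₁ = -0.7854, φ₂ = -0.5236, Δλ = -134.999° = -2.3562 rad.
cos c = sin φ₁ sin φ₂ + cos φ₁ cos φ₂ cos Δλ = (-0.7071)(-0.5000) + (0.7071)(0.8660)(-0.7071) = -0.07945,
so c = arccos(-0.07945) = 1.65033 rad.
So the angular separation is 1.6503 rad.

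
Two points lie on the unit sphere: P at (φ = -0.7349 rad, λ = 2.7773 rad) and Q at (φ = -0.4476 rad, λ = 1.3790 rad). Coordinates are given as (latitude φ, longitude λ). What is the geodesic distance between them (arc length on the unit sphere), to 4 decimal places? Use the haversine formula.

1.1538

With latitudes φ₁ = -42.107°, φ₂ = -25.646° and longitude difference Δλ = -80.117°:
Haversine: a = sin²(Δφ/2) + cos φ₁ cos φ₂ sin²(Δλ/2) = 0.0205 + (0.7419)(0.9015)(0.4142) = 0.29750.
Central angle c = 2·arcsin(√a) = 1.15382 rad.
On the unit sphere the arc length equals the central angle: 1.1538.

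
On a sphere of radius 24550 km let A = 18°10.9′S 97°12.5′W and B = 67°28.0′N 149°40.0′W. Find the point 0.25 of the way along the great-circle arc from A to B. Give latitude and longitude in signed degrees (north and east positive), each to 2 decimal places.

The central angle between A and B is δ = 1.6372 rad.
With f = 0.25, the slerp weights are sin((1−f)δ)/sin δ = 0.9439 and sin(fδ)/sin δ = 0.3988.
Weighted sum of the unit vectors: (0.9439)·(-0.1192,-0.9426,-0.3120) + (0.3988)·(-0.3308,-0.1935,0.9237) = (-0.2444, -0.9668, 0.0739).
Converting back: φ = atan2(z, √(x²+y²)) = 4.24°, λ = atan2(y, x) = -104.19°.

4.24°, -104.19°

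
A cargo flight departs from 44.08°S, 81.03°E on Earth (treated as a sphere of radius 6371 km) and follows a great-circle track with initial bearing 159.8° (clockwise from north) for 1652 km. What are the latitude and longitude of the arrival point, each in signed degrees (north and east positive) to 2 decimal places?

-57.70°, 90.57°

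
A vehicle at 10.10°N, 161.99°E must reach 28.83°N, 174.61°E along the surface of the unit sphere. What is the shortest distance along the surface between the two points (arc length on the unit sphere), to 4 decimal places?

0.3866

Let φ₁ = 0.1763 rad, φ₂ = 0.5032 rad, and Δλ = 0.2203 rad.
cos c = sin φ₁ sin φ₂ + cos φ₁ cos φ₂ cos Δλ = (0.1754)(0.4822) + (0.9845)(0.8761)(0.9758) = 0.92621,
so c = arccos(0.92621) = 0.38658 rad.
On the unit sphere the arc length equals the central angle: 0.3866.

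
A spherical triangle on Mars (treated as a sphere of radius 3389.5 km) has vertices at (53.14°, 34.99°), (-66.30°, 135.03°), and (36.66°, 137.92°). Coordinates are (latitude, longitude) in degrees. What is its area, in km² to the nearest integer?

23100910 km²

Side lengths (central angles): a = 1.7974, b = 1.1917, c = 2.4570 rad; semiperimeter s = 2.7231.
By l'Huilier's theorem, tan(E/4) = √[tan(s/2) tan((s−a)/2) tan((s−b)/2) tan((s−c)/2)], giving spherical excess E = 2.0107 rad.
Area = E·R² = 2.0107 × (3389.5)² ≈ 23100910 km².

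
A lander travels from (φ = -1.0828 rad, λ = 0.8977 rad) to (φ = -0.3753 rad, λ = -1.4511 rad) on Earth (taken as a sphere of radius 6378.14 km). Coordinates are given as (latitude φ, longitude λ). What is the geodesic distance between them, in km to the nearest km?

In radians: φ₁ = -1.0828, φ₂ = -0.3753, Δλ = -134.576° = -2.3488 rad.
cos c = sin φ₁ sin φ₂ + cos φ₁ cos φ₂ cos Δλ = (-0.8833)(-0.3666) + (0.4689)(0.9304)(-0.7019) = 0.01760,
so c = arccos(0.01760) = 1.55320 rad.
Distance = R·c = 6378.14 × 1.5532 ≈ 9907 km.

9907 km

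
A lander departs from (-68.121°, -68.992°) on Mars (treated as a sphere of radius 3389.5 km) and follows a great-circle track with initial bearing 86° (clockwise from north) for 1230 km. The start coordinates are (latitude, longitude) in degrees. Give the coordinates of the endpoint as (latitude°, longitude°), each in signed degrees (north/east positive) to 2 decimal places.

-59.13°, -25.35°

Angular distance δ = d/R = 1230/3389.5 = 0.36289 rad; initial bearing θ = 1.5010 rad.
sin φ₂ = sin φ₁ cos δ + cos φ₁ sin δ cos θ = (-0.9280)(0.9349) + (0.3726)(0.3550)(0.0698) = -0.8583, so φ₂ = -59.13°.
Δλ = atan2(sin θ sin δ cos φ₁, cos δ − sin φ₁ sin φ₂) = atan2(0.1320, 0.1384) = 43.638°.
λ₂ = -68.992° + 43.638° = -25.35°.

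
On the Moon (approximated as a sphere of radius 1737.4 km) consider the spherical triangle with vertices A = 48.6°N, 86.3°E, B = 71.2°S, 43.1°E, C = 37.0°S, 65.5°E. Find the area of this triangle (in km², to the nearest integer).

Side lengths (central angles): a = 0.6306, b = 1.5285, c = 2.1588 rad; semiperimeter s = 2.1590.
By l'Huilier's theorem, tan(E/4) = √[tan(s/2) tan((s−a)/2) tan((s−b)/2) tan((s−c)/2)], giving spherical excess E = 0.0250 rad.
Area = E·R² = 0.0250 × (1737.4)² ≈ 75392 km².

75392 km²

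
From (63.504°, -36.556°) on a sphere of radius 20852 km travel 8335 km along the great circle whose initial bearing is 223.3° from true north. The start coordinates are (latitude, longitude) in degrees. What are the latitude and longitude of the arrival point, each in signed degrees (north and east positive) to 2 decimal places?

Angular distance δ = d/R = 8335/20852 = 0.39972 rad; initial bearing θ = 3.8973 rad.
sin φ₂ = sin φ₁ cos δ + cos φ₁ sin δ cos θ = (0.8950)(0.9212) + (0.4461)(0.3892)(-0.7278) = 0.6981, so φ₂ = 44.27°.
Δλ = atan2(sin θ sin δ cos φ₁, cos δ − sin φ₁ sin φ₂) = atan2(-0.1191, 0.2964) = -21.885°.
λ₂ = -36.556° − 21.885° = -58.44°.

44.27°, -58.44°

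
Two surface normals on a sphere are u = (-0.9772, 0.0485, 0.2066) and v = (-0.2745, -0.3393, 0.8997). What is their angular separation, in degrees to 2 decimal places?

64.04°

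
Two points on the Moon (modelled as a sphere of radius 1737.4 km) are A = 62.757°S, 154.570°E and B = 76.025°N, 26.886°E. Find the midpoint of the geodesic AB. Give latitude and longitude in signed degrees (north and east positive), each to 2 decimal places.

Central angle δ = 2.7661 rad. Interpolating on the sphere with fraction f = 0.5:
P = [sin((1−f)δ)·A + sin(fδ)·B] / sin δ = 2.6791·A + 2.6791·B in Cartesian coordinates,
giving P = (-0.5305, 0.8192, 0.2179), i.e. latitude 12.58°, longitude 122.93°.

12.58°, 122.93°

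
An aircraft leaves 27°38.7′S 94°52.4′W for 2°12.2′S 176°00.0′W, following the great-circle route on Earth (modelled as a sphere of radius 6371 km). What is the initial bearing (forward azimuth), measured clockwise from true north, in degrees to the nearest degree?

Δλ = -81.127° = -1.4159 rad.
y = sin Δλ · cos φ₂ = (-0.9880)(0.9993) = -0.9873
x = cos φ₁ sin φ₂ − sin φ₁ cos φ₂ cos Δλ = (0.8858)(-0.0384) − (-0.4640)(0.9993)(0.1543) = 0.0375
θ = atan2(y, x) = -87.83°; adding 360° gives 272°.

272°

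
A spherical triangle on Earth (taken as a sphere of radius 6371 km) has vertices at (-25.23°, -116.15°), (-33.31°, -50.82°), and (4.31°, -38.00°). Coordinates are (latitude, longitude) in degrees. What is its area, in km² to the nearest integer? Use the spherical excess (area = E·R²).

14847541 km²

Side lengths (central angles): a = 0.6899, b = 1.4170, c = 0.9889 rad; semiperimeter s = 1.5479.
By l'Huilier's theorem, tan(E/4) = √[tan(s/2) tan((s−a)/2) tan((s−b)/2) tan((s−c)/2)], giving spherical excess E = 0.3658 rad.
Area = E·R² = 0.3658 × (6371)² ≈ 14847541 km².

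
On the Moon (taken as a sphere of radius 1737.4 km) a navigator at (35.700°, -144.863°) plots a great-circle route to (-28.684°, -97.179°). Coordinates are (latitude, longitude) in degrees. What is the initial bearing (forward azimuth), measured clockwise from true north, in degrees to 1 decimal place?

138.5°

Δλ = 47.684° = 0.8322 rad.
y = sin Δλ · cos φ₂ = (0.7394)(0.8773) = 0.6487
x = cos φ₁ sin φ₂ − sin φ₁ cos φ₂ cos Δλ = (0.8121)(-0.4800) − (0.5835)(0.8773)(0.6732) = -0.7344
θ = atan2(y, x) = 138.55°, so the bearing is 138.5°.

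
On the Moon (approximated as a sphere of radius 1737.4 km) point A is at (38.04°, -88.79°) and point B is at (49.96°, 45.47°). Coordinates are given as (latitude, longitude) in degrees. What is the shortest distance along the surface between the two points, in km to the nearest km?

2523 km

Let φ₁ = 0.6639 rad, φ₂ = 0.8720 rad, and Δλ = 2.3433 rad.
cos c = sin φ₁ sin φ₂ + cos φ₁ cos φ₂ cos Δλ = (0.6162)(0.7656) + (0.7876)(0.6433)(-0.6979) = 0.11816,
so c = arccos(0.11816) = 1.45236 rad.
Distance = R·c = 1737.4 × 1.4524 ≈ 2523 km.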